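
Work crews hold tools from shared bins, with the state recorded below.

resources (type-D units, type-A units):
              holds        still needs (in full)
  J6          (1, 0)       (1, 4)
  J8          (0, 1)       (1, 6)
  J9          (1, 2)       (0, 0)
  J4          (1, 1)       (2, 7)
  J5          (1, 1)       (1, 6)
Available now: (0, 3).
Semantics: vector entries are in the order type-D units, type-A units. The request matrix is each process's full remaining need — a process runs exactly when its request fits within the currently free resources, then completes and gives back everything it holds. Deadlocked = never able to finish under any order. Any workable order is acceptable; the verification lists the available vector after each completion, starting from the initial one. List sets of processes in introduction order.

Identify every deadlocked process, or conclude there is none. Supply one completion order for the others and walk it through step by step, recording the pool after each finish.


Deadlocked set: J8, J4 and J5.
Key observation: even finishing J9, J6 leaves just (2, 5) free — too little type-A units for any of the remaining processes.
A valid finishing order for the others: J9, J6. Walking it through:
  pool = (0, 3)
  J9: need (0, 0) fits (0, 3); releases (1, 2), pool now (1, 5)
  J6: need (1, 4) fits (1, 5); releases (1, 0), pool now (2, 5)
The stuck group stays short no matter what:
  blocked: J8 wants (1, 6), pool (2, 5) — not enough type-A units
  blocked: J4 wants (2, 7), pool (2, 5) — not enough type-A units
  blocked: J5 wants (1, 6), pool (2, 5) — not enough type-A units


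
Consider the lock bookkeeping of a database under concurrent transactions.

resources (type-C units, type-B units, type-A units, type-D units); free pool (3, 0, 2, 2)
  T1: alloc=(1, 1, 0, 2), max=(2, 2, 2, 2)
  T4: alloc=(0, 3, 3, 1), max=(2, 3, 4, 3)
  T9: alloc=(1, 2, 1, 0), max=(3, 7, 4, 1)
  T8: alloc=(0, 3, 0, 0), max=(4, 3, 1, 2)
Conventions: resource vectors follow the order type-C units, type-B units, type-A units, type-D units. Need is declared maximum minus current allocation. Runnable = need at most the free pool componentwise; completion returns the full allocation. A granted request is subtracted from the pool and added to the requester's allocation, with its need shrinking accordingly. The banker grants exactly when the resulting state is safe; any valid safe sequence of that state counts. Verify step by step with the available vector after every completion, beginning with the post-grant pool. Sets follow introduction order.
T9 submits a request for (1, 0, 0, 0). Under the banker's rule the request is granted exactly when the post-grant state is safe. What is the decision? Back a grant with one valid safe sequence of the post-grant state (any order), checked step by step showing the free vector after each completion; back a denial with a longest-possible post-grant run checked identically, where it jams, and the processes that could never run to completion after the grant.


DENY: after the grant no complete ordering would exist.
Key observation: after T4, T1 the pool peaks at (3, 4, 5, 5), and each blocked process is short somewhere: T9 on type-B units; T8 on type-C units.
Pretend the grant happened; the run T4, T1 goes as far as possible. Walking it through:
  pool = (2, 0, 2, 2)
  run T4 (needs (2, 0, 1, 2), free (2, 0, 2, 2)); after release of (0, 3, 3, 1) the pool is (2, 3, 5, 3)
  run T1 (needs (1, 1, 2, 0), free (2, 3, 5, 3)); after release of (1, 1, 0, 2) the pool is (3, 4, 5, 5)
  T9 still needs (1, 5, 3, 1) but only (3, 4, 5, 5) is free — short on type-B units
  T8 still needs (4, 0, 1, 2) but only (3, 4, 5, 5) is free — short on type-C units
Had the request been granted, T9 and T8 could never finish.


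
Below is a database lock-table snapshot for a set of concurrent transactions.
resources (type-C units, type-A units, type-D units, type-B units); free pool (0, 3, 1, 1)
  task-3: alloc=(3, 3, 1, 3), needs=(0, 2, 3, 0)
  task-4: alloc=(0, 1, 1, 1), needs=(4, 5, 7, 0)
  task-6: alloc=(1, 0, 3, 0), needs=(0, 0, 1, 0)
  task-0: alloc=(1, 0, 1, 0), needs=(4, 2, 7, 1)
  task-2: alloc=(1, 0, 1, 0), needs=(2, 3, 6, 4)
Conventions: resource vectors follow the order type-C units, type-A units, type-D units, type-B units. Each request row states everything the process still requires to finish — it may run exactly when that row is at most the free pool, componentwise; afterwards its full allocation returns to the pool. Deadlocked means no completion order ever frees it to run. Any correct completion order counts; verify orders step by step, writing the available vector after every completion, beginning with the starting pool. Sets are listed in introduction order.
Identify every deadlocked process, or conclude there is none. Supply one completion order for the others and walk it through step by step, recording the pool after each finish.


Deadlocked: task-4, task-0 and task-2.
Key observation: once task-6, task-3 finish, the pool peaks at (4, 6, 5, 4) — and every remaining process still needs more type-D units than that.
One completion order for the rest: task-6, task-3. Walking it through:
  pool = (0, 3, 1, 1)
  run task-6 (needs (0, 0, 1, 0), free (0, 3, 1, 1)); after release of (1, 0, 3, 0) the pool is (1, 3, 4, 1)
  run task-3 (needs (0, 2, 3, 0), free (1, 3, 4, 1)); after release of (3, 3, 1, 3) the pool is (4, 6, 5, 4)
The blocked processes can never fit:
  task-4 cannot run: need (4, 5, 7, 0) vs free (4, 6, 5, 4) (insufficient type-D units)
  task-0 cannot run: need (4, 2, 7, 1) vs free (4, 6, 5, 4) (insufficient type-D units)
  task-2 cannot run: need (2, 3, 6, 4) vs free (4, 6, 5, 4) (insufficient type-D units)


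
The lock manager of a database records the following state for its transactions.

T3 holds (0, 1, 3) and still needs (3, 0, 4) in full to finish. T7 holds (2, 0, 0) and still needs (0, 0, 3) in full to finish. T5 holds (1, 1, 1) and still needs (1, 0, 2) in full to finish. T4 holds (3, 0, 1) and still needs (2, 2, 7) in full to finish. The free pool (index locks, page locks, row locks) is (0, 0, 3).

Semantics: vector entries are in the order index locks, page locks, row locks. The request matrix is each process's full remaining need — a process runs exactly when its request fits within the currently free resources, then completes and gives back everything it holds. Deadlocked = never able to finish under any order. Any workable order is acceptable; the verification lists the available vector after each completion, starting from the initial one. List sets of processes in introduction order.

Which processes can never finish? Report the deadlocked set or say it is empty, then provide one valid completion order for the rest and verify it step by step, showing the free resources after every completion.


No process is deadlocked.
Key observation: starting with T7, each completion frees enough for the next — no one is permanently blocked.
The rest can finish in the order T7, T5, T3, T4. Walking it through:
  pool = (0, 0, 3)
  run T7 (needs (0, 0, 3), free (0, 0, 3)); after release of (2, 0, 0) the pool is (2, 0, 3)
  run T5 (needs (1, 0, 2), free (2, 0, 3)); after release of (1, 1, 1) the pool is (3, 1, 4)
  run T3 (needs (3, 0, 4), free (3, 1, 4)); after release of (0, 1, 3) the pool is (3, 2, 7)
  run T4 (needs (2, 2, 7), free (3, 2, 7)); after release of (3, 0, 1) the pool is (6, 2, 8)


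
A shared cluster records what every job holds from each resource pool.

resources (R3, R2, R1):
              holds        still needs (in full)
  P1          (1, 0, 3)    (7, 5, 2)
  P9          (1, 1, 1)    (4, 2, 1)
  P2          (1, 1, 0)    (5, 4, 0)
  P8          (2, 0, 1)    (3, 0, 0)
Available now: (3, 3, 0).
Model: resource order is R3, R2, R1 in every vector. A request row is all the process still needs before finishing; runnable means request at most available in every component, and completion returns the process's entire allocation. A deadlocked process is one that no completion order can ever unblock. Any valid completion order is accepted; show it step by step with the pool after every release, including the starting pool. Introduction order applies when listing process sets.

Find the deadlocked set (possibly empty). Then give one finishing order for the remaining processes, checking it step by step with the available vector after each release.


No process is deadlocked.
Key observation: there is always a runnable process — P8 first — so the state unwinds completely.
A valid finishing order for the others: P8, P9, P2, P1. Step-by-step check:
  pool = (3, 3, 0)
  P8 needs (3, 0, 0) <= (3, 3, 0) -> finishes; pool += (2, 0, 1) = (5, 3, 1)
  P9 needs (4, 2, 1) <= (5, 3, 1) -> finishes; pool += (1, 1, 1) = (6, 4, 2)
  P2 needs (5, 4, 0) <= (6, 4, 2) -> finishes; pool += (1, 1, 0) = (7, 5, 2)
  P1 needs (7, 5, 2) <= (7, 5, 2) -> finishes; pool += (1, 0, 3) = (8, 5, 5)


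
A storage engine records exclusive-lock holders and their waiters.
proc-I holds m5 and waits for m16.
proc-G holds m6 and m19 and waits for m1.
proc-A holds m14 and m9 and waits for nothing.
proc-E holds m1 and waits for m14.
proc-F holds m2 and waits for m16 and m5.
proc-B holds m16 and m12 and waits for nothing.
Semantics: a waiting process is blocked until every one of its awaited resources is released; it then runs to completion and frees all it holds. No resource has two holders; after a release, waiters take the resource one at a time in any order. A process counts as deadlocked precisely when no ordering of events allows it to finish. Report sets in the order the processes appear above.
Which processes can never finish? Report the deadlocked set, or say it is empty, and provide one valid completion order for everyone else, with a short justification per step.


Nothing here is deadlocked.
Key observation: every chain of waits terminates; starting from the processes that wait on nothing, all the rest unlock in turn.
The rest can finish in the order proc-A, proc-B, proc-E, proc-I, proc-G, proc-F.
Verifying each step:
  proc-A waits on nothing -> runs at once and releases m14 and m9
  proc-B waits on nothing -> runs at once and releases m16 and m12
  proc-E waits on m14 — all released -> runs and releases m1
  proc-I waits on m16 — all released -> runs and releases m5
  proc-G waits on m1 — all released -> runs and releases m6 and m19
  proc-F waits on m16 and m5 — all released -> runs and releases m2


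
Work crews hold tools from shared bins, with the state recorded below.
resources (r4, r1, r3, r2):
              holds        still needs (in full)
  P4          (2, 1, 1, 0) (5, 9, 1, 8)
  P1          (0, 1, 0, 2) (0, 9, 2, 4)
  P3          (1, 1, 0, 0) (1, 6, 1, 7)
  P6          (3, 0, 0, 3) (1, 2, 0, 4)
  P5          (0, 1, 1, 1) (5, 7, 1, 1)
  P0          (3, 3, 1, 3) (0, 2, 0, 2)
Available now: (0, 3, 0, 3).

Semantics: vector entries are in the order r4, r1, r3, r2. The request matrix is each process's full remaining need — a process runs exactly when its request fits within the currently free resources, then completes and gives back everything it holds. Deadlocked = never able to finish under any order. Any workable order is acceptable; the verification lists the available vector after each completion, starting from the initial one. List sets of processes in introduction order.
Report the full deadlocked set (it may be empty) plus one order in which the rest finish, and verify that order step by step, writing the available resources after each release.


Deadlocked set: P4 and P1.
Key observation: once P0, P6, P3, P5 finish, the pool peaks at (7, 8, 2, 10) — and every remaining process still needs more r1 than that.
One completion order for the rest: P0, P6, P3, P5. Verifying each step:
  pool = (0, 3, 0, 3)
  P0 needs (0, 2, 0, 2) <= (0, 3, 0, 3) -> finishes; pool += (3, 3, 1, 3) = (3, 6, 1, 6)
  P6 needs (1, 2, 0, 4) <= (3, 6, 1, 6) -> finishes; pool += (3, 0, 0, 3) = (6, 6, 1, 9)
  P3 needs (1, 6, 1, 7) <= (6, 6, 1, 9) -> finishes; pool += (1, 1, 0, 0) = (7, 7, 1, 9)
  P5 needs (5, 7, 1, 1) <= (7, 7, 1, 9) -> finishes; pool += (0, 1, 1, 1) = (7, 8, 2, 10)
The stuck group stays short no matter what:
  P4 cannot run: need (5, 9, 1, 8) vs free (7, 8, 2, 10) (insufficient r1)
  P1 cannot run: need (0, 9, 2, 4) vs free (7, 8, 2, 10) (insufficient r1)


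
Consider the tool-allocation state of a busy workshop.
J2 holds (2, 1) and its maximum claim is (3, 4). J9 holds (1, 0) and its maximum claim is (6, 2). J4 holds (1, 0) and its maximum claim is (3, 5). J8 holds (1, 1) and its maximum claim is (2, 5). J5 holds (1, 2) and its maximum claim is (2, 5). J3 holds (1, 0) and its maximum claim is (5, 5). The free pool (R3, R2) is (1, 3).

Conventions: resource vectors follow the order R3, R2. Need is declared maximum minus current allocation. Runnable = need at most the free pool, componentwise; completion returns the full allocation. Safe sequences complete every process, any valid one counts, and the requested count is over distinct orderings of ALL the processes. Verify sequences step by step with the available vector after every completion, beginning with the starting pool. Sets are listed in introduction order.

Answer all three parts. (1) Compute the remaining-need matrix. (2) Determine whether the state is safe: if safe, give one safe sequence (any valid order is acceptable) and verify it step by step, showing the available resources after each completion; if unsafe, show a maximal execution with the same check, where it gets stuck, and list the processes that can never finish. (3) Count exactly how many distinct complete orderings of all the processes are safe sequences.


(1) Remaining need (order R3, R2):
  J2: (1, 3)
  J9: (5, 2)
  J4: (2, 5)
  J8: (1, 4)
  J5: (1, 3)
  J3: (4, 5)
(2) SAFE — a valid safe sequence is J2, J5, J3, J9, J8, J4.
Key observation: J2 marks the first exact bind of the order: its need (1, 3) fits the free (1, 3) with zero slack on a requested resource.
Check, step by step:
  pool = (1, 3)
  run J2 (needs (1, 3), free (1, 3)); after release of (2, 1) the pool is (3, 4)
  run J5 (needs (1, 3), free (3, 4)); after release of (1, 2) the pool is (4, 6)
  run J3 (needs (4, 5), free (4, 6)); after release of (1, 0) the pool is (5, 6)
  run J9 (needs (5, 2), free (5, 6)); after release of (1, 0) the pool is (6, 6)
  run J8 (needs (1, 4), free (6, 6)); after release of (1, 1) the pool is (7, 7)
  run J4 (needs (2, 5), free (7, 7)); after release of (1, 0) the pool is (8, 7)
(3) Precisely 74 of the possible complete orderings are safe sequences.


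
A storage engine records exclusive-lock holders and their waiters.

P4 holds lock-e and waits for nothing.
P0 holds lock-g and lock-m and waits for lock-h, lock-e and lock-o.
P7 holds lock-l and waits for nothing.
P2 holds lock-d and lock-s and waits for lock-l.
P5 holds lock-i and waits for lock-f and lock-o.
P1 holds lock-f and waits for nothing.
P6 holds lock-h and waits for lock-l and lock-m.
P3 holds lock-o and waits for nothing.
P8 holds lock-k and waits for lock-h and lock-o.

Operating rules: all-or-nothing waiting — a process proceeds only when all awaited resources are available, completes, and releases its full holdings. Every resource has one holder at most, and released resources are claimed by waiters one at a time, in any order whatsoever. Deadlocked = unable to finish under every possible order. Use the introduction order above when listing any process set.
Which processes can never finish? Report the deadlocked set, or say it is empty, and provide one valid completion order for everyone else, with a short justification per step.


Deadlocked set: P0, P6 and P8.
Key observation: nobody on the ring P0 -> P6 -> P0 can start until another member finishes, which never happens; P8 waits into the deadlock from upstream.
A valid finishing order for the others: P1, P3, P5, P7, P4, P2.
Walking it through:
  P1 waits on nothing -> runs at once and releases lock-f
  P3 waits on nothing -> runs at once and releases lock-o
  run P5 (all its waits — lock-f and lock-o — are resolved); releases lock-i
  P7 waits on nothing -> runs at once and releases lock-l
  P4 waits on nothing -> runs at once and releases lock-e
  run P2 (all its waits — lock-l — are resolved); releases lock-d and lock-s


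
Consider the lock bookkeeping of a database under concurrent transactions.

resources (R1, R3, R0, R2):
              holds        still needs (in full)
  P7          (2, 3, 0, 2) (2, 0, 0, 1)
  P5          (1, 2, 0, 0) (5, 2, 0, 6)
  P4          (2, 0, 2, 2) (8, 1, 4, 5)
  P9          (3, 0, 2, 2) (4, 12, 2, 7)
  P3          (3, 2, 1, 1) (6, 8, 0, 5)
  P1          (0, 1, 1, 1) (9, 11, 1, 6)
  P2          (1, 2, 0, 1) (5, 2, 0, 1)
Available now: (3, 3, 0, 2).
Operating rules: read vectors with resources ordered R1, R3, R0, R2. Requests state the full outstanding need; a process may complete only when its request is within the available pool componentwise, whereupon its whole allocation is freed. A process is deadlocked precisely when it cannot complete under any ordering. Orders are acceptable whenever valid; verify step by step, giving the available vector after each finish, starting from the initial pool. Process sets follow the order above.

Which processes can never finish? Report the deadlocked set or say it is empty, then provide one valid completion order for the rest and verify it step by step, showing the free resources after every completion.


The deadlocked set is empty.
Key observation: the pool covers P7 at once, and every later process fits after earlier releases.
One completion order for the rest: P7, P2, P3, P5, P1, P9, P4. Walking it through:
  pool = (3, 3, 0, 2)
  P7: need (2, 0, 0, 1) fits (3, 3, 0, 2); releases (2, 3, 0, 2), pool now (5, 6, 0, 4)
  P2: need (5, 2, 0, 1) fits (5, 6, 0, 4); releases (1, 2, 0, 1), pool now (6, 8, 0, 5)
  P3: need (6, 8, 0, 5) fits (6, 8, 0, 5); releases (3, 2, 1, 1), pool now (9, 10, 1, 6)
  P5: need (5, 2, 0, 6) fits (9, 10, 1, 6); releases (1, 2, 0, 0), pool now (10, 12, 1, 6)
  P1: need (9, 11, 1, 6) fits (10, 12, 1, 6); releases (0, 1, 1, 1), pool now (10, 13, 2, 7)
  P9: need (4, 12, 2, 7) fits (10, 13, 2, 7); releases (3, 0, 2, 2), pool now (13, 13, 4, 9)
  P4: need (8, 1, 4, 5) fits (13, 13, 4, 9); releases (2, 0, 2, 2), pool now (15, 13, 6, 11)


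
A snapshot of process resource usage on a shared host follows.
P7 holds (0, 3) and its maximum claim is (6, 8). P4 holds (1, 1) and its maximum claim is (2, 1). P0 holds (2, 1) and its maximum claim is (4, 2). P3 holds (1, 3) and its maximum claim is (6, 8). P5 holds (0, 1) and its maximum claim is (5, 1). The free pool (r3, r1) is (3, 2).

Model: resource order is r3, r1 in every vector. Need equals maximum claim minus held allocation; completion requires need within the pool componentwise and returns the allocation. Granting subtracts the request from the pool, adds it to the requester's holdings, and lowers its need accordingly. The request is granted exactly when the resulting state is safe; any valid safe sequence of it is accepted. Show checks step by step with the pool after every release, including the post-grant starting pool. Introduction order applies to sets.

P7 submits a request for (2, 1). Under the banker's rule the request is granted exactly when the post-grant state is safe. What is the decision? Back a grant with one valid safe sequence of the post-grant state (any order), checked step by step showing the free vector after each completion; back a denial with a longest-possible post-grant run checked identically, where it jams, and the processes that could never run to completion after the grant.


DENY — the pretend-granted state is unsafe.
Key observation: after P4, P0 the pool peaks at (4, 3), and each blocked process is short somewhere: P7 on r1; P3 on r3, r1; P5 on r3.
After a pretend grant, a maximal execution: P4, P0 — then nothing else fits. Walking it through:
  pool = (1, 1)
  P4 needs (1, 0) <= (1, 1) -> finishes; pool += (1, 1) = (2, 2)
  P0 needs (2, 1) <= (2, 2) -> finishes; pool += (2, 1) = (4, 3)
  P7 still needs (4, 4) but only (4, 3) is free — short on r1
  P3 still needs (5, 5) but only (4, 3) is free — short on r3 and r1
  P5 still needs (5, 0) but only (4, 3) is free — short on r3
Post-grant, the permanently blocked set is P7, P3 and P5.


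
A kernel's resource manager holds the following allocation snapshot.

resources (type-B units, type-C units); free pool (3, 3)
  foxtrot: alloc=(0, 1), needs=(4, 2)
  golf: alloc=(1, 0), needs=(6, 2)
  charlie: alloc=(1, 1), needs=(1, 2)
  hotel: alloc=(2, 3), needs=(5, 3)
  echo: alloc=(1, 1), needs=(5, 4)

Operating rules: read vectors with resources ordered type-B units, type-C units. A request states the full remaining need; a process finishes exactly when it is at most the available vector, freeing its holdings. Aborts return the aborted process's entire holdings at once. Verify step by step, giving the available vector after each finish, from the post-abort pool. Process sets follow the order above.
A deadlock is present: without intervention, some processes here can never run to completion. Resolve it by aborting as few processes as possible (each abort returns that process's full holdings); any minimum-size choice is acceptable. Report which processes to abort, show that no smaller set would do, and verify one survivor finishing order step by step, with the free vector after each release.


Abort golf.
Key observation: before aborting golf, echo was permanently blocked — no order could ever run it; afterwards it completes at step 2.
No smaller set exists: with zero aborts the deadlock remains.
The survivors complete as charlie, echo, hotel, foxtrot. Step-by-step check (starting from the post-abort pool):
  pool = (4, 3)
  run charlie (needs (1, 2), free (4, 3)); after release of (1, 1) the pool is (5, 4)
  run echo (needs (5, 4), free (5, 4)); after release of (1, 1) the pool is (6, 5)
  run hotel (needs (5, 3), free (6, 5)); after release of (2, 3) the pool is (8, 8)
  run foxtrot (needs (4, 2), free (8, 8)); after release of (0, 1) the pool is (8, 9)


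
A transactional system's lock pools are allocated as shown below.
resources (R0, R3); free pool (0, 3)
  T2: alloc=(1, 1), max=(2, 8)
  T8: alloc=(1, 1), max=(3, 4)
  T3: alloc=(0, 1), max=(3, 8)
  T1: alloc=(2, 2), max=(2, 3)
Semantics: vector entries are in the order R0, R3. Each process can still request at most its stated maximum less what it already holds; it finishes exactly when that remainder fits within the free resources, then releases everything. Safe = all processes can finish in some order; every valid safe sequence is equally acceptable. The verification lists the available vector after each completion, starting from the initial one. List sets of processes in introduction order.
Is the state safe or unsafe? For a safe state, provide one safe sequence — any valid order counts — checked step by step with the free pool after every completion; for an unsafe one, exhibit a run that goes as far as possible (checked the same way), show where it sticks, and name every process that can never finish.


UNSAFE.
Key observation: no order helps: past T1, T8, the free pool tops out at (3, 6), below what each blocked process needs in R3.
Going as far as possible: T1, T8; after that, nothing fits. Step-by-step check:
  pool = (0, 3)
  run T1 (needs (0, 1), free (0, 3)); after release of (2, 2) the pool is (2, 5)
  run T8 (needs (2, 3), free (2, 5)); after release of (1, 1) the pool is (3, 6)
  T2 cannot run: need (1, 7) vs free (3, 6) (insufficient R3)
  T3 cannot run: need (3, 7) vs free (3, 6) (insufficient R3)
Never able to finish: T2 and T3.


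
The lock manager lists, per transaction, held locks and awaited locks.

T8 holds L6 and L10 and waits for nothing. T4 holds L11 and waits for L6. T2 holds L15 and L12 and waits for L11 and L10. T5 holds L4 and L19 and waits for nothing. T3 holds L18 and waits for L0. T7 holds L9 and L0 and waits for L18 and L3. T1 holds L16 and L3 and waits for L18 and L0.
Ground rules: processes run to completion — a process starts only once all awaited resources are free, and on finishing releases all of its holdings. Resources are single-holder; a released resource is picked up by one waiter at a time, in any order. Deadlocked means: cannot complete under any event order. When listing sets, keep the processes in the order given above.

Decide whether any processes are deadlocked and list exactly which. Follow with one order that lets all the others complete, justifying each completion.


Deadlocked set: T3, T7 and T1.
Key observation: nobody on the ring T3 -> T7 -> T3 can start until another member finishes, which never happens; T1 is caught in further circular waits.
A valid finishing order for the others: T5, T8, T4, T2.
Step-by-step check:
  T5 waits on nothing -> runs at once and releases L4 and L19
  T8 waits on nothing -> runs at once and releases L6 and L10
  T4 waits on L6 — all released -> runs and releases L11
  T2 waits on L11 and L10 — all released -> runs and releases L15 and L12


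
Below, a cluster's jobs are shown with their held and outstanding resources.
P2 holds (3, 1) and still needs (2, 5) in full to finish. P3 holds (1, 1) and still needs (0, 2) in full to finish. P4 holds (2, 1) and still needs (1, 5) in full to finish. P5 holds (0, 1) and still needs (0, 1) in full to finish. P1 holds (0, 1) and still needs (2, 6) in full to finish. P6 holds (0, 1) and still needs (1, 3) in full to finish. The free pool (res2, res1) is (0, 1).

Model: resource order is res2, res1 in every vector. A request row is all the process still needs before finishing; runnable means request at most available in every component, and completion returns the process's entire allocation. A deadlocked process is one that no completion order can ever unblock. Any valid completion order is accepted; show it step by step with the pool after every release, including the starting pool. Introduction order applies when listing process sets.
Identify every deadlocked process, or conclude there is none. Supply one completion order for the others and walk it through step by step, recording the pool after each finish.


The deadlocked set is P2, P4 and P1.
Key observation: the wall is res1: completing P5, P3, P6 brings the pool only to (1, 4), and all the rest need more.
The rest can finish in the order P5, P3, P6. Check, step by step:
  pool = (0, 1)
  P5 needs (0, 1) <= (0, 1) -> finishes; pool += (0, 1) = (0, 2)
  P3 needs (0, 2) <= (0, 2) -> finishes; pool += (1, 1) = (1, 3)
  P6 needs (1, 3) <= (1, 3) -> finishes; pool += (0, 1) = (1, 4)
None of the blocked processes ever fits:
  P2 cannot run: need (2, 5) vs free (1, 4) (insufficient res2 and res1)
  P4 cannot run: need (1, 5) vs free (1, 4) (insufficient res1)
  P1 cannot run: need (2, 6) vs free (1, 4) (insufficient res2 and res1)


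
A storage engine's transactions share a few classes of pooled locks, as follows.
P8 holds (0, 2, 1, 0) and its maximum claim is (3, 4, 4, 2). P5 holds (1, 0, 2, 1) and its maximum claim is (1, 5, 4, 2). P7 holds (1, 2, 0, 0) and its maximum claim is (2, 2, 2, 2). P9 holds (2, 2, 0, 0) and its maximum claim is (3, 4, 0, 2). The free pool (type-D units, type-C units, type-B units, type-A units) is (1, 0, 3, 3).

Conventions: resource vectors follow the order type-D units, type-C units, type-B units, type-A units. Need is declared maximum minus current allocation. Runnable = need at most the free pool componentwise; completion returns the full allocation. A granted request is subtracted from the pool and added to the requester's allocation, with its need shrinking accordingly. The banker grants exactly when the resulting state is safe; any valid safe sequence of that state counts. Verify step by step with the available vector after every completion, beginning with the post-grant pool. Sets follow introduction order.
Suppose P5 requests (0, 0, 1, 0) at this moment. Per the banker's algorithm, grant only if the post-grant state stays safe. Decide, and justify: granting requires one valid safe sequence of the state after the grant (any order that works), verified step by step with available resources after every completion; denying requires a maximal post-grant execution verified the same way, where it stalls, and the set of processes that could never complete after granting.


DENY. Granting would leave the state unsafe.
Key observation: after P7, P9 the pool peaks at (4, 4, 2, 3), and each blocked process is short somewhere: P8 on type-B units; P5 on type-C units.
Pretend the grant happened; the run P7, P9 goes as far as possible. Verifying each step:
  pool = (1, 0, 2, 3)
  run P7 (needs (1, 0, 2, 2), free (1, 0, 2, 3)); after release of (1, 2, 0, 0) the pool is (2, 2, 2, 3)
  run P9 (needs (1, 2, 0, 2), free (2, 2, 2, 3)); after release of (2, 2, 0, 0) the pool is (4, 4, 2, 3)
  P8 still needs (3, 2, 3, 2) but only (4, 4, 2, 3) is free — short on type-B units
  P5 still needs (0, 5, 1, 1) but only (4, 4, 2, 3) is free — short on type-C units
Post-grant, the permanently blocked set is P8 and P5.


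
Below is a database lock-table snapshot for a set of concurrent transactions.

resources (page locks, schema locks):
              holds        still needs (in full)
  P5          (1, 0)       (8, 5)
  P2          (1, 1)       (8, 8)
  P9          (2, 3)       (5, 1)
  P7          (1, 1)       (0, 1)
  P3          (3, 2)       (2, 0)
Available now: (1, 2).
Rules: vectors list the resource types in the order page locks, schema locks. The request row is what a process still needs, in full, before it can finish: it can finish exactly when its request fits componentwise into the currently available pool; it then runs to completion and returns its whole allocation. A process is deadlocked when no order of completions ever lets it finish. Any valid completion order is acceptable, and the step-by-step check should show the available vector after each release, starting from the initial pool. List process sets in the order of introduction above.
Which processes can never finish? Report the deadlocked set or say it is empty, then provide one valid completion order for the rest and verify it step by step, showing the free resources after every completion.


Deadlocked: P5 and P2.
Key observation: even finishing P7, P3, P9 leaves just (7, 8) free — too little page locks for any of the remaining processes.
The rest can finish in the order P7, P3, P9. Walking it through:
  pool = (1, 2)
  run P7 (needs (0, 1), free (1, 2)); after release of (1, 1) the pool is (2, 3)
  run P3 (needs (2, 0), free (2, 3)); after release of (3, 2) the pool is (5, 5)
  run P9 (needs (5, 1), free (5, 5)); after release of (2, 3) the pool is (7, 8)
The blocked processes can never fit:
  P5 still needs (8, 5) but only (7, 8) is free — short on page locks
  P2 still needs (8, 8) but only (7, 8) is free — short on page locks


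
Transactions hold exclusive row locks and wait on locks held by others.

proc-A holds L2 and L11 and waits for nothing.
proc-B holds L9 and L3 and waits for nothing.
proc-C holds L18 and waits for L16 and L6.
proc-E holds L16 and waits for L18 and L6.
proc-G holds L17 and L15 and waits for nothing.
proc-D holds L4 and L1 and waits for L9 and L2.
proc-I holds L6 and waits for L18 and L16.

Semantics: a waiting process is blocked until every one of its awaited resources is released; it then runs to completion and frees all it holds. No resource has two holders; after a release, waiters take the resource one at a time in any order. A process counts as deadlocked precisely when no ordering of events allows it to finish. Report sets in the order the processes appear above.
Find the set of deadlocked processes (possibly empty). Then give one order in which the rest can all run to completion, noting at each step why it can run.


The deadlocked set is proc-C, proc-E and proc-I.
Key observation: proc-C -> proc-E -> proc-C is a circular wait — nothing in it can go first; proc-I is caught in further circular waits.
A valid finishing order for the others: proc-A, proc-B, proc-G, proc-D.
Check, step by step:
  proc-A: no waits; runs immediately, freeing L2 and L11
  proc-B: no waits; runs immediately, freeing L9 and L3
  proc-G: no waits; runs immediately, freeing L17 and L15
  run proc-D (all its waits — L9 and L2 — are resolved); releases L4 and L1


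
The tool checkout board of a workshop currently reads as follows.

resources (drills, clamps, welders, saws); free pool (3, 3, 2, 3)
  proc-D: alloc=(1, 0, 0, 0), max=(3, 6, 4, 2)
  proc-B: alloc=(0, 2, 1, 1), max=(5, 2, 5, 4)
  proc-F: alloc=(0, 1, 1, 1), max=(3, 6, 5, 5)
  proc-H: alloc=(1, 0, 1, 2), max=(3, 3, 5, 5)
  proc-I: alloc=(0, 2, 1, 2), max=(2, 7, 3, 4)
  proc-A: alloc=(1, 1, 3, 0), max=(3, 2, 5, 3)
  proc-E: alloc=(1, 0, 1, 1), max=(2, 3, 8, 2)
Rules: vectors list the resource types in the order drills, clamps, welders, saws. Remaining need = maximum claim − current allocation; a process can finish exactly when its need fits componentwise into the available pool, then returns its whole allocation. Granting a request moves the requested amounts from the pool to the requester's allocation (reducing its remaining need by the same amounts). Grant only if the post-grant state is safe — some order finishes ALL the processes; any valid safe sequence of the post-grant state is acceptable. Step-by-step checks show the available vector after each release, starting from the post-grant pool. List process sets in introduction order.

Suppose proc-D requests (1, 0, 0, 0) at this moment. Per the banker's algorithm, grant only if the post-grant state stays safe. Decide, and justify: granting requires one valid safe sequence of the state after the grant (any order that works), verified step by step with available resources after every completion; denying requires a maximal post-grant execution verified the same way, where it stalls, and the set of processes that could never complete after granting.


DENY. Granting would leave the state unsafe.
Key observation: after proc-A, proc-H the pool peaks at (4, 4, 6, 5), and each blocked process is short somewhere: proc-D on clamps; proc-B on drills; proc-F on clamps; proc-I on clamps; proc-E on welders.
After a pretend grant, a maximal execution: proc-A, proc-H — then nothing else fits. Step-by-step check:
  pool = (2, 3, 2, 3)
  proc-A: need (2, 1, 2, 3) fits (2, 3, 2, 3); releases (1, 1, 3, 0), pool now (3, 4, 5, 3)
  proc-H: need (2, 3, 4, 3) fits (3, 4, 5, 3); releases (1, 0, 1, 2), pool now (4, 4, 6, 5)
  proc-D still needs (1, 6, 4, 2) but only (4, 4, 6, 5) is free — short on clamps
  proc-B still needs (5, 0, 4, 3) but only (4, 4, 6, 5) is free — short on drills
  proc-F still needs (3, 5, 4, 4) but only (4, 4, 6, 5) is free — short on clamps
  proc-I still needs (2, 5, 2, 2) but only (4, 4, 6, 5) is free — short on clamps
  proc-E still needs (1, 3, 7, 1) but only (4, 4, 6, 5) is free — short on welders
Had the request been granted, proc-D, proc-B, proc-F, proc-I and proc-E could never finish.


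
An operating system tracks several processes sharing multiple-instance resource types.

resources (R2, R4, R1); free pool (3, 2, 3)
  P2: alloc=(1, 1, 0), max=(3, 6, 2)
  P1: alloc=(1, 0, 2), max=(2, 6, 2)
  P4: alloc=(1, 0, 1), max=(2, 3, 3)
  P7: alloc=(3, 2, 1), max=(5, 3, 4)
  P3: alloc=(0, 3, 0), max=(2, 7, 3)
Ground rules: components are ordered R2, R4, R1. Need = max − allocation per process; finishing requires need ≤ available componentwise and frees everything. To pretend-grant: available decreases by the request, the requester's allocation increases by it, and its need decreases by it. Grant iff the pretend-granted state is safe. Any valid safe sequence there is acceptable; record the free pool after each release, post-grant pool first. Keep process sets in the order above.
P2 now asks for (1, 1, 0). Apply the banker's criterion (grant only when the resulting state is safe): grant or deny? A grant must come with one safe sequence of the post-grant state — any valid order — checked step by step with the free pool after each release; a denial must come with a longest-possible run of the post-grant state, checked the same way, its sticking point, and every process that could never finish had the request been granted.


DENY — the pretend-granted state is unsafe.
Key observation: the pool after P7, P4 is (6, 3, 5); every surviving request exceeds it in R4, so progress ends there.
After a pretend grant, a maximal execution: P7, P4 — then nothing else fits. Walking it through:
  pool = (2, 1, 3)
  P7: need (2, 1, 3) fits (2, 1, 3); releases (3, 2, 1), pool now (5, 3, 4)
  P4: need (1, 3, 2) fits (5, 3, 4); releases (1, 0, 1), pool now (6, 3, 5)
  blocked: P2 wants (1, 4, 2), pool (6, 3, 5) — not enough R4
  blocked: P1 wants (1, 6, 0), pool (6, 3, 5) — not enough R4
  blocked: P3 wants (2, 4, 3), pool (6, 3, 5) — not enough R4
Post-grant, the permanently blocked set is P2, P1 and P3.


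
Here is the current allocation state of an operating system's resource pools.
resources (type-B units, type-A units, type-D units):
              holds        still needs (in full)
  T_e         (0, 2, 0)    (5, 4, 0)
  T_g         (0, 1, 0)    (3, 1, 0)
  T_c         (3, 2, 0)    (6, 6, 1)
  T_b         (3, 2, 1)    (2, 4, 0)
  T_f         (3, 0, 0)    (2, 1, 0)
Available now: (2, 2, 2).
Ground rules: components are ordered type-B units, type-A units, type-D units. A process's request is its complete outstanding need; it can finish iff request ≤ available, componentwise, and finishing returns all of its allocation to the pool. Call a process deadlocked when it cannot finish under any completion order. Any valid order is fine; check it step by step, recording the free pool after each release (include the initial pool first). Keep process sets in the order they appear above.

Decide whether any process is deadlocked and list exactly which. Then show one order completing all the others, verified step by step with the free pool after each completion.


Deadlocked set: T_e, T_c and T_b.
Key observation: even finishing T_f, T_g leaves just (5, 3, 2) free — too little type-A units for any of the remaining processes.
The rest can finish in the order T_f, T_g. Check, step by step:
  pool = (2, 2, 2)
  T_f: need (2, 1, 0) fits (2, 2, 2); releases (3, 0, 0), pool now (5, 2, 2)
  T_g: need (3, 1, 0) fits (5, 2, 2); releases (0, 1, 0), pool now (5, 3, 2)
The blocked processes can never fit:
  T_e cannot run: need (5, 4, 0) vs free (5, 3, 2) (insufficient type-A units)
  T_c cannot run: need (6, 6, 1) vs free (5, 3, 2) (insufficient type-B units and type-A units)
  T_b cannot run: need (2, 4, 0) vs free (5, 3, 2) (insufficient type-A units)


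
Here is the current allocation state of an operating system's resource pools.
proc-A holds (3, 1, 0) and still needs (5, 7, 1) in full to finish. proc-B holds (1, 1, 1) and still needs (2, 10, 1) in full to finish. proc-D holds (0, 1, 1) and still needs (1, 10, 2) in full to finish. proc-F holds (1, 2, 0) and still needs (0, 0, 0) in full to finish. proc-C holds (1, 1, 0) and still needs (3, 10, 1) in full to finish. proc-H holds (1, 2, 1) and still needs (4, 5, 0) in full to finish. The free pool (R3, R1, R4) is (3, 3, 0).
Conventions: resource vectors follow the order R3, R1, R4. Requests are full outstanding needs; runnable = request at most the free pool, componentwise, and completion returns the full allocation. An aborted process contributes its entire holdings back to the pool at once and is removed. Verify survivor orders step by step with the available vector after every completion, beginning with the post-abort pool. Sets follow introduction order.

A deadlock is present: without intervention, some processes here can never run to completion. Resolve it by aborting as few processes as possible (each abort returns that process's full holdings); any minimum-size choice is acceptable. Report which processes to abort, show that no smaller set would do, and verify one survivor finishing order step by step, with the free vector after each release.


Minimum abort set: proc-B and proc-D.
Key observation: before aborting proc-B and proc-D, proc-C was permanently blocked — no order could ever run it; afterwards it completes at step 4.
Why nothing smaller works — every single abort fails: proc-A alone leaves proc-B blocked (short on R1); proc-B alone leaves proc-D blocked (short on R1); proc-D alone leaves proc-B blocked (short on R1); proc-F alone leaves proc-B blocked (short on R1); proc-C alone leaves proc-B blocked (short on R1); proc-H alone leaves proc-B blocked (short on R1).
The survivors complete as proc-F, proc-A, proc-H, proc-C. Walking it through (starting from the post-abort pool):
  pool = (4, 5, 2)
  proc-F: need (0, 0, 0) fits (4, 5, 2); releases (1, 2, 0), pool now (5, 7, 2)
  proc-A: need (5, 7, 1) fits (5, 7, 2); releases (3, 1, 0), pool now (8, 8, 2)
  proc-H: need (4, 5, 0) fits (8, 8, 2); releases (1, 2, 1), pool now (9, 10, 3)
  proc-C: need (3, 10, 1) fits (9, 10, 3); releases (1, 1, 0), pool now (10, 11, 3)
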